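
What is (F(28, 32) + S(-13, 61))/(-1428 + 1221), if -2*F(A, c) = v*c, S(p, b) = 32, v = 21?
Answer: 304/207 ≈ 1.4686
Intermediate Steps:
F(A, c) = -21*c/2
(F(28, 32) + S(-13, 61))/(-1428 + 1221) = (-21/2*32 + 32)/(-1428 + 1221) = (-336 + 32)/(-207) = -304*(-1/207) = 304/207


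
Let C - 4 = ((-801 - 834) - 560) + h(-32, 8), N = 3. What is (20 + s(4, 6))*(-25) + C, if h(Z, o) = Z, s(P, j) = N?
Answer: -2798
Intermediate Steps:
s(P, j) = 3
C = -2223 (C = 4 + (((-801 - 834) - 560) - 32) = 4 + ((-1635 - 560) - 32) = 4 + (-2195 - 32) = 4 - 2227 = -2223)
(20 + s(4, 6))*(-25) + C = (20 + 3)*(-25) - 2223 = 23*(-25) - 2223 = -575 - 2223 = -2798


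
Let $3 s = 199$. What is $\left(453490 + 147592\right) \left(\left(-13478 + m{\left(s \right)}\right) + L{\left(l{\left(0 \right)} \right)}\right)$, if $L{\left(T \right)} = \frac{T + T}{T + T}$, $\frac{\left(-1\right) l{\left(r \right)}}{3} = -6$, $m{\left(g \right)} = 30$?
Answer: $-8082749654$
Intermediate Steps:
$s = \frac{199}{3}$ ($s = \frac{1}{3} \cdot 199 = \frac{199}{3} \approx 66.333$)
$l{\left(r \right)} = 18$ ($l{\left(r \right)} = \left(-3\right) \left(-6\right) = 18$)
$L{\left(T \right)} = 1$ ($L{\left(T \right)} = \frac{2 T}{2 T} = 2 T \frac{1}{2 T} = 1$)
$\left(453490 + 147592\right) \left(\left(-13478 + m{\left(s \right)}\right) + L{\left(l{\left(0 \right)} \right)}\right) = \left(453490 + 147592\right) \left(\left(-13478 + 30\right) + 1\right) = 601082 \left(-13448 + 1\right) = 601082 \left(-13447\right) = -8082749654$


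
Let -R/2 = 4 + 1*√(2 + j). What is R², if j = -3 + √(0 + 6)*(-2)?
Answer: 4*(4 + √(-1 - 2*√6))² ≈ 40.404 + 77.721*I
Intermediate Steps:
j = -3 - 2*√6 (j = -3 + √6*(-2) = -3 - 2*√6 ≈ -7.8990)
R = -8 - 2*√(-1 - 2*√6) (R = -2*(4 + 1*√(2 + (-3 - 2*√6))) = -2*(4 + 1*√(-1 - 2*√6)) = -2*(4 + √(-1 - 2*√6)) = -8 - 2*√(-1 - 2*√6) ≈ -8.0 - 4.8576*I)
R² = (-8 - 2*I*√(1 + 2*√6))²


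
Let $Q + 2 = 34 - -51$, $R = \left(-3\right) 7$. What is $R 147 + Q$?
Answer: $-3004$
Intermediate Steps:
$R = -21$
$Q = 83$ ($Q = -2 + \left(34 - -51\right) = -2 + \left(34 + 51\right) = -2 + 85 = 83$)
$R 147 + Q = \left(-21\right) 147 + 83 = -3087 + 83 = -3004$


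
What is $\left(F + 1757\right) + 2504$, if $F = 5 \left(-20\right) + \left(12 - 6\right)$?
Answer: $4167$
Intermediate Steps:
$F = -94$ ($F = -100 + 6 = -94$)
$\left(F + 1757\right) + 2504 = \left(-94 + 1757\right) + 2504 = 1663 + 2504 = 4167$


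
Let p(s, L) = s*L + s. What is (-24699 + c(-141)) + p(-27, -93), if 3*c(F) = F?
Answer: -22262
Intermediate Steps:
c(F) = F/3
p(s, L) = s + L*s (p(s, L) = L*s + s = s + L*s)
(-24699 + c(-141)) + p(-27, -93) = (-24699 + (⅓)*(-141)) - 27*(1 - 93) = (-24699 - 47) - 27*(-92) = -24746 + 2484 = -22262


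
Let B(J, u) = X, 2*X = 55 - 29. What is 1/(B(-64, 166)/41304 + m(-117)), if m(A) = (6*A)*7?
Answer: -41304/202967843 ≈ -0.00020350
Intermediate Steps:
m(A) = 42*A
X = 13 (X = (55 - 29)/2 = (½)*26 = 13)
B(J, u) = 13
1/(B(-64, 166)/41304 + m(-117)) = 1/(13/41304 + 42*(-117)) = 1/(13*(1/41304) - 4914) = 1/(13/41304 - 4914) = 1/(-202967843/41304) = -41304/202967843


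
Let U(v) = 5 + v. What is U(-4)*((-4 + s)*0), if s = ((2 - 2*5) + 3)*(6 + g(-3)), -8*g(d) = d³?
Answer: 0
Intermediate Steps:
g(d) = -d³/8
s = -375/8 (s = ((2 - 2*5) + 3)*(6 - ⅛*(-3)³) = ((2 - 10) + 3)*(6 - ⅛*(-27)) = (-8 + 3)*(6 + 27/8) = -5*75/8 = -375/8 ≈ -46.875)
U(-4)*((-4 + s)*0) = (5 - 4)*((-4 - 375/8)*0) = 1*(-407/8*0) = 1*0 = 0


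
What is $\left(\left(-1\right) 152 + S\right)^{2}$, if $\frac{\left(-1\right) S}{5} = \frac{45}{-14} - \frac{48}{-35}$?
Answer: $\frac{3996001}{196} \approx 20388.0$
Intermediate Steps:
$S = \frac{129}{14}$ ($S = - 5 \left(\frac{45}{-14} - \frac{48}{-35}\right) = - 5 \left(45 \left(- \frac{1}{14}\right) - - \frac{48}{35}\right) = - 5 \left(- \frac{45}{14} + \frac{48}{35}\right) = \left(-5\right) \left(- \frac{129}{70}\right) = \frac{129}{14} \approx 9.2143$)
$\left(\left(-1\right) 152 + S\right)^{2} = \left(\left(-1\right) 152 + \frac{129}{14}\right)^{2} = \left(-152 + \frac{129}{14}\right)^{2} = \left(- \frac{1999}{14}\right)^{2} = \frac{3996001}{196}$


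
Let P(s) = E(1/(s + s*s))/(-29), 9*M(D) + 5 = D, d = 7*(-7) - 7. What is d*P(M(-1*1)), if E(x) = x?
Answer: -252/29 ≈ -8.6897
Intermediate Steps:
d = -56 (d = -49 - 7 = -56)
M(D) = -5/9 + D/9
P(s) = -1/(29*(s + s**2)) (P(s) = 1/((s + s*s)*(-29)) = -1/29/(s + s**2) = -1/(29*(s + s**2)))
d*P(M(-1*1)) = -(-56)/(29*(-5/9 + (-1*1)/9)*(1 + (-5/9 + (-1*1)/9))) = -(-56)/(29*(-5/9 + (1/9)*(-1))*(1 + (-5/9 + (1/9)*(-1)))) = -(-56)/(29*(-5/9 - 1/9)*(1 + (-5/9 - 1/9))) = -(-56)/(29*(-2/3)*(1 - 2/3)) = -(-56)*(-3)/(29*2*1/3) = -(-56)*(-3)*3/(29*2) = -56*9/58 = -252/29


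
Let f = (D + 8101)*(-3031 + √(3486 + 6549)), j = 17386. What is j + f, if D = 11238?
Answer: -58599123 + 58017*√1115 ≈ -5.6662e+7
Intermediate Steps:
f = -58616509 + 58017*√1115 (f = (11238 + 8101)*(-3031 + √(3486 + 6549)) = 19339*(-3031 + √10035) = 19339*(-3031 + 3*√1115) = -58616509 + 58017*√1115 ≈ -5.6679e+7)
j + f = 17386 + (-58616509 + 58017*√1115) = -58599123 + 58017*√1115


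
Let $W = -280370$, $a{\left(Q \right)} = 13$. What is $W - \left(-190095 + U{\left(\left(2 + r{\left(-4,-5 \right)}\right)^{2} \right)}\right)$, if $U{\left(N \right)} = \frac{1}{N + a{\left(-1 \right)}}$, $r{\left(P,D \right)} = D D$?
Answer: $- \frac{66984051}{742} \approx -90275.0$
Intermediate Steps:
$r{\left(P,D \right)} = D^{2}$
$U{\left(N \right)} = \frac{1}{13 + N}$ ($U{\left(N \right)} = \frac{1}{N + 13} = \frac{1}{13 + N}$)
$W - \left(-190095 + U{\left(\left(2 + r{\left(-4,-5 \right)}\right)^{2} \right)}\right) = -280370 + \left(190095 - \frac{1}{13 + \left(2 + \left(-5\right)^{2}\right)^{2}}\right) = -280370 + \left(190095 - \frac{1}{13 + \left(2 + 25\right)^{2}}\right) = -280370 + \left(190095 - \frac{1}{13 + 27^{2}}\right) = -280370 + \left(190095 - \frac{1}{13 + 729}\right) = -280370 + \left(190095 - \frac{1}{742}\right) = -280370 + \frac{141050489}{742} = - \frac{66984051}{742}$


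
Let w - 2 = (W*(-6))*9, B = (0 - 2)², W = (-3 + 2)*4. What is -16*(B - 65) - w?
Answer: 758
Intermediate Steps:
W = -4 (W = -1*4 = -4)
B = 4 (B = (-2)² = 4)
w = 218 (w = 2 - 4*(-6)*9 = 2 + 24*9 = 2 + 216 = 218)
-16*(B - 65) - w = -16*(4 - 65) - 1*218 = -16*(-61) - 218 = 976 - 218 = 758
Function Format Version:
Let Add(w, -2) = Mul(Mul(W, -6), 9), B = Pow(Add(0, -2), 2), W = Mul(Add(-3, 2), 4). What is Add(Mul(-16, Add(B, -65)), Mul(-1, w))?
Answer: 758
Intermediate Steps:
W = -4 (W = Mul(-1, 4) = -4)
B = 4 (B = Pow(-2, 2) = 4)
w = 218 (w = Add(2, Mul(Mul(-4, -6), 9)) = Add(2, Mul(24, 9)) = Add(2, 216) = 218)
Add(Mul(-16, Add(B, -65)), Mul(-1, w)) = Add(Mul(-16, Add(4, -65)), Mul(-1, 218)) = Add(Mul(-16, -61), -218) = Add(976, -218) = 758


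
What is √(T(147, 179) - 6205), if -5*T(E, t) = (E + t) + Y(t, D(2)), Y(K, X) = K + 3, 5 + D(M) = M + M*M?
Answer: I*√157665/5 ≈ 79.414*I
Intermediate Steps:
D(M) = -5 + M + M² (D(M) = -5 + (M + M*M) = -5 + (M + M²) = -5 + M + M²)
Y(K, X) = 3 + K
T(E, t) = -⅗ - 2*t/5 - E/5 (T(E, t) = -((E + t) + (3 + t))/5 = -(3 + E + 2*t)/5 = -⅗ - 2*t/5 - E/5)
√(T(147, 179) - 6205) = √((-⅗ - ⅖*179 - ⅕*147) - 6205) = √((-⅗ - 358/5 - 147/5) - 6205) = √(-508/5 - 6205) = √(-31533/5) = I*√157665/5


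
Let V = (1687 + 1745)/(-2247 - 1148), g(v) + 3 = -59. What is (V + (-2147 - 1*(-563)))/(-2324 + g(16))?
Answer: 2690556/4050235 ≈ 0.66430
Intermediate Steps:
g(v) = -62 (g(v) = -3 - 59 = -62)
V = -3432/3395 (V = 3432/(-3395) = 3432*(-1/3395) = -3432/3395 ≈ -1.0109)
(V + (-2147 - 1*(-563)))/(-2324 + g(16)) = (-3432/3395 + (-2147 - 1*(-563)))/(-2324 - 62) = (-3432/3395 + (-2147 + 563))/(-2386) = (-3432/3395 - 1584)*(-1/2386) = -5381112/3395*(-1/2386) = 2690556/4050235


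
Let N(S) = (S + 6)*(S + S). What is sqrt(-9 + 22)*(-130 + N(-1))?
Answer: -140*sqrt(13) ≈ -504.78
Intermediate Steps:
N(S) = 2*S*(6 + S) (N(S) = (6 + S)*(2*S) = 2*S*(6 + S))
sqrt(-9 + 22)*(-130 + N(-1)) = sqrt(-9 + 22)*(-130 + 2*(-1)*(6 - 1)) = sqrt(13)*(-130 + 2*(-1)*5) = sqrt(13)*(-130 - 10) = sqrt(13)*(-140) = -140*sqrt(13)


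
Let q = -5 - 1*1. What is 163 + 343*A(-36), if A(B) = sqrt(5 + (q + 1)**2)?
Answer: 163 + 343*sqrt(30) ≈ 2041.7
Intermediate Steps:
q = -6 (q = -5 - 1 = -6)
A(B) = sqrt(30) (A(B) = sqrt(5 + (-6 + 1)**2) = sqrt(5 + (-5)**2) = sqrt(5 + 25) = sqrt(30))
163 + 343*A(-36) = 163 + 343*sqrt(30)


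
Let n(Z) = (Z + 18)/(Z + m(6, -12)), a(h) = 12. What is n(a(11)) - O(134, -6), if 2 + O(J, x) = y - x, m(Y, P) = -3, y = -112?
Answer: 334/3 ≈ 111.33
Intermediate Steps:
O(J, x) = -114 - x (O(J, x) = -2 + (-112 - x) = -114 - x)
n(Z) = (18 + Z)/(-3 + Z) (n(Z) = (Z + 18)/(Z - 3) = (18 + Z)/(-3 + Z))
n(a(11)) - O(134, -6) = (18 + 12)/(-3 + 12) - (-114 - 1*(-6)) = 30/9 - (-114 + 6) = (⅑)*30 - 1*(-108) = 10/3 + 108 = 334/3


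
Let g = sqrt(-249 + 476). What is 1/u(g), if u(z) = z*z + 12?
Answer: 1/239 ≈ 0.0041841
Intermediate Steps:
g = sqrt(227) ≈ 15.067
u(z) = 12 + z**2 (u(z) = z**2 + 12 = 12 + z**2)
1/u(g) = 1/(12 + (sqrt(227))**2) = 1/(12 + 227) = 1/239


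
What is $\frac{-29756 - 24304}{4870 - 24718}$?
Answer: $\frac{4505}{1654} \approx 2.7237$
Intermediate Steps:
$\frac{-29756 - 24304}{4870 - 24718} = - \frac{54060}{-19848} = \left(-54060\right) \left(- \frac{1}{19848}\right) = \frac{4505}{1654}$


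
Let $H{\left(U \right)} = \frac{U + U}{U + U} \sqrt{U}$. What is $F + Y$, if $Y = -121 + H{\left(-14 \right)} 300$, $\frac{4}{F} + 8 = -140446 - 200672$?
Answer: $- \frac{20638125}{170563} + 300 i \sqrt{14} \approx -121.0 + 1122.5 i$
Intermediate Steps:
$F = - \frac{2}{170563}$ ($F = \frac{4}{-8 - 341118} = \frac{4}{-341126} = 4 \left(- \frac{1}{341126}\right) = - \frac{2}{170563} \approx -1.1726 \cdot 10^{-5}$)
$H{\left(U \right)} = \sqrt{U}$ ($H{\left(U \right)} = \frac{2 U}{2 U} \sqrt{U} = 2 U \frac{1}{2 U} \sqrt{U} = 1 \sqrt{U} = \sqrt{U}$)
$Y = -121 + 300 i \sqrt{14}$ ($Y = -121 + \sqrt{-14} \cdot 300 = -121 + i \sqrt{14} \cdot 300 = -121 + 300 i \sqrt{14} \approx -121.0 + 1122.5 i$)
$F + Y = - \frac{2}{170563} - \left(121 - 300 i \sqrt{14}\right) = - \frac{20638125}{170563} + 300 i \sqrt{14}$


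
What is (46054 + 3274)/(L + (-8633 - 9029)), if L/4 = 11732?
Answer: 24664/14633 ≈ 1.6855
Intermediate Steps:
L = 46928 (L = 4*11732 = 46928)
(46054 + 3274)/(L + (-8633 - 9029)) = (46054 + 3274)/(46928 + (-8633 - 9029)) = 49328/(46928 - 17662) = 49328/29266 = 49328*(1/29266) = 24664/14633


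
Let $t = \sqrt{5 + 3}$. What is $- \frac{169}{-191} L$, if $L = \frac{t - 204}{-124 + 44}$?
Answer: $\frac{8619}{3820} - \frac{169 \sqrt{2}}{7640} \approx 2.225$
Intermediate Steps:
$t = 2 \sqrt{2}$ ($t = \sqrt{8} = 2 \sqrt{2} \approx 2.8284$)
$L = \frac{51}{20} - \frac{\sqrt{2}}{40}$ ($L = \frac{2 \sqrt{2} - 204}{-124 + 44} = \frac{-204 + 2 \sqrt{2}}{-80} = \left(-204 + 2 \sqrt{2}\right) \left(- \frac{1}{80}\right) = \frac{51}{20} - \frac{\sqrt{2}}{40} \approx 2.5146$)
$- \frac{169}{-191} L = - \frac{169}{-191} \left(\frac{51}{20} - \frac{\sqrt{2}}{40}\right) = \left(-169\right) \left(- \frac{1}{191}\right) \left(\frac{51}{20} - \frac{\sqrt{2}}{40}\right) = \frac{169 \left(\frac{51}{20} - \frac{\sqrt{2}}{40}\right)}{191} = \frac{8619}{3820} - \frac{169 \sqrt{2}}{7640}$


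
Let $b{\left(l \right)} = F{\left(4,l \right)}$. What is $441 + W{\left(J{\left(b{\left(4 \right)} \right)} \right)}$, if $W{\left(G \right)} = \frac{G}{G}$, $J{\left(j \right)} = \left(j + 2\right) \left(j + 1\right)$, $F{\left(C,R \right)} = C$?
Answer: $442$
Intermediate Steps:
$b{\left(l \right)} = 4$
$J{\left(j \right)} = \left(1 + j\right) \left(2 + j\right)$ ($J{\left(j \right)} = \left(2 + j\right) \left(1 + j\right) = \left(1 + j\right) \left(2 + j\right)$)
$W{\left(G \right)} = 1$
$441 + W{\left(J{\left(b{\left(4 \right)} \right)} \right)} = 441 + 1 = 442$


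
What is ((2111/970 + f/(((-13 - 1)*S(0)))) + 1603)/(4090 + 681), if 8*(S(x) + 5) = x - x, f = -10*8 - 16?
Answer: 2177967/6479018 ≈ 0.33616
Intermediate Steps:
f = -96 (f = -80 - 16 = -96)
S(x) = -5 (S(x) = -5 + (x - x)/8 = -5 + (⅛)*0 = -5 + 0 = -5)
((2111/970 + f/(((-13 - 1)*S(0)))) + 1603)/(4090 + 681) = ((2111/970 - 96*(-1/(5*(-13 - 1)))) + 1603)/(4090 + 681) = ((2111*(1/970) - 96/((-14*(-5)))) + 1603)/4771 = ((2111/970 - 96/70) + 1603)*(1/4771) = ((2111/970 - 96*1/70) + 1603)*(1/4771) = ((2111/970 - 48/35) + 1603)*(1/4771) = (1093/1358 + 1603)*(1/4771) = (2177967/1358)*(1/4771) = 2177967/6479018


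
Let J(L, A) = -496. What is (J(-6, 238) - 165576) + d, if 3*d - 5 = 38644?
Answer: -153189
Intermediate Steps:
d = 12883 (d = 5/3 + (1/3)*38644 = 5/3 + 38644/3 = 12883)
(J(-6, 238) - 165576) + d = (-496 - 165576) + 12883 = -166072 + 12883 = -153189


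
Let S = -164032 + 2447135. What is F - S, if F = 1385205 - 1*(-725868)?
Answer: -172030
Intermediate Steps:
F = 2111073 (F = 1385205 + 725868 = 2111073)
S = 2283103
F - S = 2111073 - 1*2283103 = 2111073 - 2283103 = -172030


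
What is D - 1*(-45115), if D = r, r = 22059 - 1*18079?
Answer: 49095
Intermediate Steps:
r = 3980 (r = 22059 - 18079 = 3980)
D = 3980
D - 1*(-45115) = 3980 - 1*(-45115) = 3980 + 45115 = 49095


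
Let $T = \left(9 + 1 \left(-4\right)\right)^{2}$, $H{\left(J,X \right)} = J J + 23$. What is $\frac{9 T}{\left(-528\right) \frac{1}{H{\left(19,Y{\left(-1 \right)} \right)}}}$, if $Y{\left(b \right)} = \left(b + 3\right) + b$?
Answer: $- \frac{1800}{11} \approx -163.64$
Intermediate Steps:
$Y{\left(b \right)} = 3 + 2 b$ ($Y{\left(b \right)} = \left(3 + b\right) + b = 3 + 2 b$)
$H{\left(J,X \right)} = 23 + J^{2}$ ($H{\left(J,X \right)} = J^{2} + 23 = 23 + J^{2}$)
$T = 25$ ($T = \left(9 - 4\right)^{2} = 5^{2} = 25$)
$\frac{9 T}{\left(-528\right) \frac{1}{H{\left(19,Y{\left(-1 \right)} \right)}}} = \frac{9 \cdot 25}{\left(-528\right) \frac{1}{23 + 19^{2}}} = \frac{1}{\left(-528\right) \frac{1}{23 + 361}} \cdot 225 = \frac{1}{\left(-528\right) \frac{1}{384}} \cdot 225 = \frac{1}{- \frac{11}{8}} \cdot 225 = \left(- \frac{8}{11}\right) 225 = - \frac{1800}{11}$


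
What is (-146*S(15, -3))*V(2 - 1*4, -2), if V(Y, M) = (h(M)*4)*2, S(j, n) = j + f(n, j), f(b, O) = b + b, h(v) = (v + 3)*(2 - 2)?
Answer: 0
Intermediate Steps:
h(v) = 0 (h(v) = (3 + v)*0 = 0)
f(b, O) = 2*b
S(j, n) = j + 2*n
V(Y, M) = 0 (V(Y, M) = (0*4)*2 = 0*2 = 0)
(-146*S(15, -3))*V(2 - 1*4, -2) = -146*(15 + 2*(-3))*0 = -146*(15 - 6)*0 = -146*9*0 = -1314*0 = 0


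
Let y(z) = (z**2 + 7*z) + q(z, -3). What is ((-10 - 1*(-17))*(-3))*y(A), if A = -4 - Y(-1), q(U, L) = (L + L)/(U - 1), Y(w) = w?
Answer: 441/2 ≈ 220.50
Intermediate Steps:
q(U, L) = 2*L/(-1 + U) (q(U, L) = (2*L)/(-1 + U) = 2*L/(-1 + U))
A = -3 (A = -4 - 1*(-1) = -4 + 1 = -3)
y(z) = z**2 - 6/(-1 + z) + 7*z (y(z) = (z**2 + 7*z) + 2*(-3)/(-1 + z) = (z**2 + 7*z) - 6/(-1 + z) = z**2 - 6/(-1 + z) + 7*z)
((-10 - 1*(-17))*(-3))*y(A) = ((-10 - 1*(-17))*(-3))*((-6 - 3*(-1 - 3)*(7 - 3))/(-1 - 3)) = ((-10 + 17)*(-3))*((-6 - 3*(-4)*4)/(-4)) = (7*(-3))*(-(-6 + 48)/4) = -(-21)*42/4 = -21*(-21/2) = 441/2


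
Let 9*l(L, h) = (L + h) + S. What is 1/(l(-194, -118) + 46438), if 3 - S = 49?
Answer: 9/417584 ≈ 2.1553e-5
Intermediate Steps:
S = -46 (S = 3 - 1*49 = 3 - 49 = -46)
l(L, h) = -46/9 + L/9 + h/9 (l(L, h) = ((L + h) - 46)/9 = (-46 + L + h)/9 = -46/9 + L/9 + h/9)
1/(l(-194, -118) + 46438) = 1/((-46/9 + (⅑)*(-194) + (⅑)*(-118)) + 46438) = 1/((-46/9 - 194/9 - 118/9) + 46438) = 1/(-358/9 + 46438) = 1/(417584/9) = 9/417584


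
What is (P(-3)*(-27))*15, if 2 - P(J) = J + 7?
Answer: 810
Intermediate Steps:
P(J) = -5 - J (P(J) = 2 - (J + 7) = 2 - (7 + J) = 2 + (-7 - J) = -5 - J)
(P(-3)*(-27))*15 = ((-5 - 1*(-3))*(-27))*15 = ((-5 + 3)*(-27))*15 = -2*(-27)*15 = 54*15 = 810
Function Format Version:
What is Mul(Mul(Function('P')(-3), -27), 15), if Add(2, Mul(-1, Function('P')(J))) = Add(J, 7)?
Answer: 810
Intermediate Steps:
Function('P')(J) = Add(-5, Mul(-1, J)) (Function('P')(J) = Add(2, Mul(-1, Add(J, 7))) = Add(2, Mul(-1, Add(7, J))) = Add(2, Add(-7, Mul(-1, J))) = Add(-5, Mul(-1, J)))
Mul(Mul(Function('P')(-3), -27), 15) = Mul(Mul(Add(-5, Mul(-1, -3)), -27), 15) = Mul(Mul(Add(-5, 3), -27), 15) = Mul(Mul(-2, -27), 15) = Mul(54, 15) = 810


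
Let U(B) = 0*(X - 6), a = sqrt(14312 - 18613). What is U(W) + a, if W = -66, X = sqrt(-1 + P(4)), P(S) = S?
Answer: I*sqrt(4301) ≈ 65.582*I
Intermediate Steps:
X = sqrt(3) (X = sqrt(-1 + 4) = sqrt(3) ≈ 1.7320)
a = I*sqrt(4301) (a = sqrt(-4301) = I*sqrt(4301) ≈ 65.582*I)
U(B) = 0 (U(B) = 0*(sqrt(3) - 6) = 0*(-6 + sqrt(3)) = 0)
U(W) + a = 0 + I*sqrt(4301) = I*sqrt(4301)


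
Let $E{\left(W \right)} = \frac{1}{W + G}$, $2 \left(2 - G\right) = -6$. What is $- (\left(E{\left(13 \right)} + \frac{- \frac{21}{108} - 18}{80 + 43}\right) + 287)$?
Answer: $- \frac{1270427}{4428} \approx -286.91$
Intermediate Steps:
$G = 5$ ($G = 2 - -3 = 2 + 3 = 5$)
$E{\left(W \right)} = \frac{1}{5 + W}$ ($E{\left(W \right)} = \frac{1}{W + 5} = \frac{1}{5 + W}$)
$- (\left(E{\left(13 \right)} + \frac{- \frac{21}{108} - 18}{80 + 43}\right) + 287) = - (\left(\frac{1}{5 + 13} + \frac{- \frac{21}{108} - 18}{80 + 43}\right) + 287) = - (\left(\frac{1}{18} + \frac{\left(-21\right) \frac{1}{108} - 18}{123}\right) + 287) = - (\left(\frac{1}{18} + \left(- \frac{7}{36} - 18\right) \frac{1}{123}\right) + 287) = - (\left(\frac{1}{18} - \frac{655}{4428}\right) + 287) = - (- \frac{409}{4428} + 287) = \left(-1\right) \frac{1270427}{4428} = - \frac{1270427}{4428}$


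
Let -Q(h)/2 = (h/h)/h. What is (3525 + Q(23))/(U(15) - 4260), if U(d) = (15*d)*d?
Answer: -81073/20355 ≈ -3.9830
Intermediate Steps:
Q(h) = -2/h (Q(h) = -2*h/h/h = -2/h)
U(d) = 15*d**2
(3525 + Q(23))/(U(15) - 4260) = (3525 - 2/23)/(15*15**2 - 4260) = (3525 - 2*1/23)/(15*225 - 4260) = (3525 - 2/23)/(3375 - 4260) = (81073/23)/(-885) = (81073/23)*(-1/885) = -81073/20355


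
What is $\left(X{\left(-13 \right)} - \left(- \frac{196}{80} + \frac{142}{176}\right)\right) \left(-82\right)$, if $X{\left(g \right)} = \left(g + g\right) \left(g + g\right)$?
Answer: $- \frac{12224683}{220} \approx -55567.0$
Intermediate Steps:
$X{\left(g \right)} = 4 g^{2}$ ($X{\left(g \right)} = 2 g 2 g = 4 g^{2}$)
$\left(X{\left(-13 \right)} - \left(- \frac{196}{80} + \frac{142}{176}\right)\right) \left(-82\right) = \left(4 \left(-13\right)^{2} - \left(- \frac{196}{80} + \frac{142}{176}\right)\right) \left(-82\right) = \left(4 \cdot 169 - \left(\left(-196\right) \frac{1}{80} + 142 \cdot \frac{1}{176}\right)\right) \left(-82\right) = \left(676 - \left(- \frac{49}{20} + \frac{71}{88}\right)\right) \left(-82\right) = \left(676 - - \frac{723}{440}\right) \left(-82\right) = \left(676 + \frac{723}{440}\right) \left(-82\right) = \frac{298163}{440} \left(-82\right) = - \frac{12224683}{220}$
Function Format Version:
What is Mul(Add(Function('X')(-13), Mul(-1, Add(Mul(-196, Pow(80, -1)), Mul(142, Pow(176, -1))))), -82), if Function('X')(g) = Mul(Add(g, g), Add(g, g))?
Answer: Rational(-12224683, 220) ≈ -55567.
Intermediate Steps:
Function('X')(g) = Mul(4, Pow(g, 2)) (Function('X')(g) = Mul(Mul(2, g), Mul(2, g)) = Mul(4, Pow(g, 2)))
Mul(Add(Function('X')(-13), Mul(-1, Add(Mul(-196, Pow(80, -1)), Mul(142, Pow(176, -1))))), -82) = Mul(Add(Mul(4, Pow(-13, 2)), Mul(-1, Add(Mul(-196, Pow(80, -1)), Mul(142, Pow(176, -1))))), -82) = Mul(Add(Mul(4, 169), Mul(-1, Add(Mul(-196, Rational(1, 80)), Mul(142, Rational(1, 176))))), -82) = Mul(Add(676, Mul(-1, Add(Rational(-49, 20), Rational(71, 88)))), -82) = Mul(Add(676, Mul(-1, Rational(-723, 440))), -82) = Mul(Add(676, Rational(723, 440)), -82) = Mul(Rational(298163, 440), -82) = Rational(-12224683, 220)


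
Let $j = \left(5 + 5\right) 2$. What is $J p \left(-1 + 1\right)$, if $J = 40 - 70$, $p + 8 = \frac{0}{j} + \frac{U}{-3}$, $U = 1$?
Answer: $0$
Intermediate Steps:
$j = 20$ ($j = 10 \cdot 2 = 20$)
$p = - \frac{25}{3}$ ($p = -8 + \left(\frac{0}{20} + 1 \frac{1}{-3}\right) = -8 + \left(0 \cdot \frac{1}{20} + 1 \left(- \frac{1}{3}\right)\right) = -8 + \left(0 - \frac{1}{3}\right) = -8 - \frac{1}{3} = - \frac{25}{3} \approx -8.3333$)
$J = -30$ ($J = 40 - 70 = -30$)
$J p \left(-1 + 1\right) = - 30 \left(- \frac{25 \left(-1 + 1\right)}{3}\right) = - 30 \left(\left(- \frac{25}{3}\right) 0\right) = \left(-30\right) 0 = 0$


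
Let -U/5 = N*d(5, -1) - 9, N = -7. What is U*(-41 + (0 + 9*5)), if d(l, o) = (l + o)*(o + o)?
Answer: -940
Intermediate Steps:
d(l, o) = 2*o*(l + o) (d(l, o) = (l + o)*(2*o) = 2*o*(l + o))
U = -235 (U = -5*(-14*(-1)*(5 - 1) - 9) = -5*(-14*(-1)*4 - 9) = -5*(-7*(-8) - 9) = -5*(56 - 9) = -5*47 = -235)
U*(-41 + (0 + 9*5)) = -235*(-41 + (0 + 9*5)) = -235*(-41 + (0 + 45)) = -235*(-41 + 45) = -235*4 = -940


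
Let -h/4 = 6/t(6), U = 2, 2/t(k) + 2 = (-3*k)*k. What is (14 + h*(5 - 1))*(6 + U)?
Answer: 42352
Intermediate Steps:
t(k) = 2/(-2 - 3*k**2) (t(k) = 2/(-2 + (-3*k)*k) = 2/(-2 - 3*k**2))
h = 1320 (h = -24/((-2/(2 + 3*6**2))) = -24/((-2/(2 + 3*36))) = -24/((-2/(2 + 108))) = -24/((-2/110)) = -24/((-2*1/110)) = -24/(-1/55) = -24*(-55) = -4*(-330) = 1320)
(14 + h*(5 - 1))*(6 + U) = (14 + 1320*(5 - 1))*(6 + 2) = (14 + 1320*4)*8 = (14 + 5280)*8 = 5294*8 = 42352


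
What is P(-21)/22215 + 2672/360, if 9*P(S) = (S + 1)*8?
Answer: 1483802/199935 ≈ 7.4214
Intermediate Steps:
P(S) = 8/9 + 8*S/9 (P(S) = ((S + 1)*8)/9 = ((1 + S)*8)/9 = (8 + 8*S)/9 = 8/9 + 8*S/9)
P(-21)/22215 + 2672/360 = (8/9 + (8/9)*(-21))/22215 + 2672/360 = (8/9 - 56/3)*(1/22215) + 2672*(1/360) = -160/9*1/22215 + 334/45 = -32/39987 + 334/45 = 1483802/199935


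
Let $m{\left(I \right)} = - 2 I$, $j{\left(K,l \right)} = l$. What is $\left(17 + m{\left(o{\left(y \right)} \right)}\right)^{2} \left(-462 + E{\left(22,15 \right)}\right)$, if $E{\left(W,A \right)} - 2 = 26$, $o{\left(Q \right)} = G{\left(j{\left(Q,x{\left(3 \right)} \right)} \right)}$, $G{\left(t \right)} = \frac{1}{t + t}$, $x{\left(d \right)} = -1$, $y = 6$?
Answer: $-140616$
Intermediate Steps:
$G{\left(t \right)} = \frac{1}{2 t}$
$o{\left(Q \right)} = - \frac{1}{2}$ ($o{\left(Q \right)} = \frac{1}{2 \left(-1\right)} = \frac{1}{2} \left(-1\right) = - \frac{1}{2}$)
$E{\left(W,A \right)} = 28$ ($E{\left(W,A \right)} = 2 + 26 = 28$)
$\left(17 + m{\left(o{\left(y \right)} \right)}\right)^{2} \left(-462 + E{\left(22,15 \right)}\right) = \left(17 - -1\right)^{2} \left(-462 + 28\right) = \left(17 + 1\right)^{2} \left(-434\right) = 18^{2} \left(-434\right) = 324 \left(-434\right) = -140616$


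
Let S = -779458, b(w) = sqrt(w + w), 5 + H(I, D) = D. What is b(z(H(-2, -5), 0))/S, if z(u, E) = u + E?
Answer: -I*sqrt(5)/389729 ≈ -5.7375e-6*I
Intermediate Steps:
H(I, D) = -5 + D
z(u, E) = E + u
b(w) = sqrt(2)*sqrt(w) (b(w) = sqrt(2*w) = sqrt(2)*sqrt(w))
b(z(H(-2, -5), 0))/S = (sqrt(2)*sqrt(0 + (-5 - 5)))/(-779458) = (sqrt(2)*sqrt(0 - 10))*(-1/779458) = (sqrt(2)*sqrt(-10))*(-1/779458) = (sqrt(2)*(I*sqrt(10)))*(-1/779458) = (2*I*sqrt(5))*(-1/779458) = -I*sqrt(5)/389729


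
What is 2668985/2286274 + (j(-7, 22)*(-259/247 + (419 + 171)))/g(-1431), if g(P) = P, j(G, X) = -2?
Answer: 1608544561253/808099549218 ≈ 1.9905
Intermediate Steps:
2668985/2286274 + (j(-7, 22)*(-259/247 + (419 + 171)))/g(-1431) = 2668985/2286274 - 2*(-259/247 + (419 + 171))/(-1431) = 2668985*(1/2286274) - 2*(-259*1/247 + 590)*(-1/1431) = 2668985/2286274 - 2*(-259/247 + 590)*(-1/1431) = 2668985/2286274 - 2*145471/247*(-1/1431) = 2668985/2286274 - 290942/247*(-1/1431) = 2668985/2286274 + 290942/353457 = 1608544561253/808099549218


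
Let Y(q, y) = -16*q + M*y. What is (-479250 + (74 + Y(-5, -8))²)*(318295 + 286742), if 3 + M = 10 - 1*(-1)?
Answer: -285063182550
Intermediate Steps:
M = 8 (M = -3 + (10 - 1*(-1)) = -3 + (10 + 1) = -3 + 11 = 8)
Y(q, y) = -16*q + 8*y
(-479250 + (74 + Y(-5, -8))²)*(318295 + 286742) = (-479250 + (74 + (-16*(-5) + 8*(-8)))²)*(318295 + 286742) = (-479250 + (74 + (80 - 64))²)*605037 = (-479250 + (74 + 16)²)*605037 = (-479250 + 90²)*605037 = (-479250 + 8100)*605037 = -471150*605037 = -285063182550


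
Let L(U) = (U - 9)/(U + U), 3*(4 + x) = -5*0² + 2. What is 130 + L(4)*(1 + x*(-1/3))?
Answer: 9265/72 ≈ 128.68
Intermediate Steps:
x = -10/3 (x = -4 + (-5*0² + 2)/3 = -4 + (-5*0 + 2)/3 = -4 + (0 + 2)/3 = -4 + (⅓)*2 = -4 + ⅔ = -10/3 ≈ -3.3333)
L(U) = (-9 + U)/(2*U) (L(U) = (-9 + U)/((2*U)) = (-9 + U)*(1/(2*U)) = (-9 + U)/(2*U))
130 + L(4)*(1 + x*(-1/3)) = 130 + ((½)*(-9 + 4)/4)*(1 - (-10)/(3*3)) = 130 + ((½)*(¼)*(-5))*(1 - (-10)/(3*3)) = 130 - 5*(1 - 10/3*(-⅓))/8 = 130 - 5*(1 + 10/9)/8 = 130 - 5/8*19/9 = 130 - 95/72 = 9265/72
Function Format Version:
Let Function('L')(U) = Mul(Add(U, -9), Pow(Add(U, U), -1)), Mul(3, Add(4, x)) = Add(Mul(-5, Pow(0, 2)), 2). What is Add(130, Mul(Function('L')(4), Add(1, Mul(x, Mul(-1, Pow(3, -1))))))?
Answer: Rational(9265, 72) ≈ 128.68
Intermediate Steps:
x = Rational(-10, 3) (x = Add(-4, Mul(Rational(1, 3), Add(Mul(-5, Pow(0, 2)), 2))) = Add(-4, Mul(Rational(1, 3), Add(Mul(-5, 0), 2))) = Add(-4, Mul(Rational(1, 3), Add(0, 2))) = Add(-4, Mul(Rational(1, 3), 2)) = Add(-4, Rational(2, 3)) = Rational(-10, 3) ≈ -3.3333)
Function('L')(U) = Mul(Rational(1, 2), Pow(U, -1), Add(-9, U)) (Function('L')(U) = Mul(Add(-9, U), Pow(Mul(2, U), -1)) = Mul(Add(-9, U), Mul(Rational(1, 2), Pow(U, -1))) = Mul(Rational(1, 2), Pow(U, -1), Add(-9, U)))
Add(130, Mul(Function('L')(4), Add(1, Mul(x, Mul(-1, Pow(3, -1)))))) = Add(130, Mul(Mul(Rational(1, 2), Pow(4, -1), Add(-9, 4)), Add(1, Mul(Rational(-10, 3), Mul(-1, Pow(3, -1)))))) = Add(130, Mul(Mul(Rational(1, 2), Rational(1, 4), -5), Add(1, Mul(Rational(-10, 3), Mul(-1, Rational(1, 3)))))) = Add(130, Mul(Rational(-5, 8), Add(1, Mul(Rational(-10, 3), Rational(-1, 3))))) = Add(130, Mul(Rational(-5, 8), Add(1, Rational(10, 9)))) = Add(130, Mul(Rational(-5, 8), Rational(19, 9))) = Add(130, Rational(-95, 72)) = Rational(9265, 72)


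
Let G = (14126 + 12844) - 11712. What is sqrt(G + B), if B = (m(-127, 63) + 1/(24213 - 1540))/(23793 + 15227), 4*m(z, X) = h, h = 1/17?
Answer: sqrt(3451341706023359987252855)/15039907820 ≈ 123.52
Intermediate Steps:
h = 1/17 ≈ 0.058824
m(z, X) = 1/68 (m(z, X) = (1/4)*(1/17) = 1/68)
G = 15258 (G = 26970 - 11712 = 15258)
B = 22741/60159631280 (B = (1/68 + 1/(24213 - 1540))/(23793 + 15227) = (1/68 + 1/22673)/39020 = (1/68 + 1/22673)*(1/39020) = (22741/1541764)*(1/39020) = 22741/60159631280 ≈ 3.7801e-7)
sqrt(G + B) = sqrt(15258 + 22741/60159631280) = sqrt(917915654092981/60159631280) = sqrt(3451341706023359987252855)/15039907820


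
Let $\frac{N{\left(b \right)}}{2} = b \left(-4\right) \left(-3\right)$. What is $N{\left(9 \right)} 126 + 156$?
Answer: $27372$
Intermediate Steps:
$N{\left(b \right)} = 24 b$ ($N{\left(b \right)} = 2 b \left(-4\right) \left(-3\right) = 2 - 4 b \left(-3\right) = 2 \cdot 12 b = 24 b$)
$N{\left(9 \right)} 126 + 156 = 24 \cdot 9 \cdot 126 + 156 = 216 \cdot 126 + 156 = 27216 + 156 = 27372$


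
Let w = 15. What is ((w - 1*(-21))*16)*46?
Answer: 26496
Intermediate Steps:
((w - 1*(-21))*16)*46 = ((15 - 1*(-21))*16)*46 = ((15 + 21)*16)*46 = (36*16)*46 = 576*46 = 26496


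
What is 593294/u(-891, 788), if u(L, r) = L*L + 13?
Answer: 296647/396947 ≈ 0.74732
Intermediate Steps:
u(L, r) = 13 + L**2 (u(L, r) = L**2 + 13 = 13 + L**2)
593294/u(-891, 788) = 593294/(13 + (-891)**2) = 593294/(13 + 793881) = 593294/793894 = 593294*(1/793894) = 296647/396947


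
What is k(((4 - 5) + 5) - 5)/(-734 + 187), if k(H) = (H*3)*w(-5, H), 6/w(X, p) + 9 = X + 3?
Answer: -18/6017 ≈ -0.0029915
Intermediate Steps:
w(X, p) = 6/(-6 + X) (w(X, p) = 6/(-9 + (X + 3)) = 6/(-9 + (3 + X)) = 6/(-6 + X))
k(H) = -18*H/11 (k(H) = (H*3)*(6/(-6 - 5)) = (3*H)*(6/(-11)) = (3*H)*(6*(-1/11)) = (3*H)*(-6/11) = -18*H/11)
k(((4 - 5) + 5) - 5)/(-734 + 187) = (-18*(((4 - 5) + 5) - 5)/11)/(-734 + 187) = (-18*((-1 + 5) - 5)/11)/(-547) = -(-18)*(4 - 5)/6017 = -(-18)*(-1)/6017 = -1/547*18/11 = -18/6017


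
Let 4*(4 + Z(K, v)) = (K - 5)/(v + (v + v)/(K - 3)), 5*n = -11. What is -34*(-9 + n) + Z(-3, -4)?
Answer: 7551/20 ≈ 377.55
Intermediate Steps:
n = -11/5 (n = (1/5)*(-11) = -11/5 ≈ -2.2000)
Z(K, v) = -4 + (-5 + K)/(4*(v + 2*v/(-3 + K))) (Z(K, v) = -4 + ((K - 5)/(v + (v + v)/(K - 3)))/4 = -4 + ((-5 + K)/(v + (2*v)/(-3 + K)))/4 = -4 + ((-5 + K)/(v + 2*v/(-3 + K)))/4 = -4 + (-5 + K)/(4*(v + 2*v/(-3 + K))))
-34*(-9 + n) + Z(-3, -4) = -34*(-9 - 11/5) + (1/4)*(15 + (-3)**2 - 8*(-3) + 16*(-4) - 16*(-3)*(-4))/(-4*(-1 - 3)) = -34*(-56/5) + (1/4)*(-1/4)*(15 + 9 + 24 - 64 - 192)/(-4) = 1904/5 + (1/4)*(-1/4)*(-1/4)*(-208) = 1904/5 - 13/4 = 7551/20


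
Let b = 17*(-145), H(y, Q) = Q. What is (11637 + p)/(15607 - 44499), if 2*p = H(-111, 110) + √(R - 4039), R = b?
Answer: -2923/7223 - I*√1626/28892 ≈ -0.40468 - 0.0013957*I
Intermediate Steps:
b = -2465
R = -2465
p = 55 + I*√1626 (p = (110 + √(-2465 - 4039))/2 = (110 + √(-6504))/2 = (110 + 2*I*√1626)/2 = 55 + I*√1626 ≈ 55.0 + 40.324*I)
(11637 + p)/(15607 - 44499) = (11637 + (55 + I*√1626))/(15607 - 44499) = (11692 + I*√1626)/(-28892) = (11692 + I*√1626)*(-1/28892) = -2923/7223 - I*√1626/28892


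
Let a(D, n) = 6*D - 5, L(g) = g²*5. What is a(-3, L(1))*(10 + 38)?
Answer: -1104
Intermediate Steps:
L(g) = 5*g²
a(D, n) = -5 + 6*D
a(-3, L(1))*(10 + 38) = (-5 + 6*(-3))*(10 + 38) = (-5 - 18)*48 = -23*48 = -1104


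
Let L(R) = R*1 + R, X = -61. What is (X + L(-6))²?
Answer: 5329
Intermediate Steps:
L(R) = 2*R (L(R) = R + R = 2*R)
(X + L(-6))² = (-61 + 2*(-6))² = (-61 - 12)² = (-73)² = 5329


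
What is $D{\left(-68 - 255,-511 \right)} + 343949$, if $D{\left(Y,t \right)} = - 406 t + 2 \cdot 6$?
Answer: $551427$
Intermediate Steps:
$D{\left(Y,t \right)} = 12 - 406 t$ ($D{\left(Y,t \right)} = - 406 t + 12 = 12 - 406 t$)
$D{\left(-68 - 255,-511 \right)} + 343949 = \left(12 - -207466\right) + 343949 = \left(12 + 207466\right) + 343949 = 207478 + 343949 = 551427$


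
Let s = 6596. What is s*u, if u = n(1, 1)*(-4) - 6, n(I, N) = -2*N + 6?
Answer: -145112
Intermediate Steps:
n(I, N) = 6 - 2*N
u = -22 (u = (6 - 2*1)*(-4) - 6 = (6 - 2)*(-4) - 6 = 4*(-4) - 6 = -16 - 6 = -22)
s*u = 6596*(-22) = -145112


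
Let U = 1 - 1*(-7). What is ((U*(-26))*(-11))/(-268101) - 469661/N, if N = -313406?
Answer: 125199510833/84024462006 ≈ 1.4900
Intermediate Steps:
U = 8 (U = 1 + 7 = 8)
((U*(-26))*(-11))/(-268101) - 469661/N = ((8*(-26))*(-11))/(-268101) - 469661/(-313406) = -208*(-11)*(-1/268101) - 469661*(-1/313406) = 2288*(-1/268101) + 469661/313406 = -2288/268101 + 469661/313406 = 125199510833/84024462006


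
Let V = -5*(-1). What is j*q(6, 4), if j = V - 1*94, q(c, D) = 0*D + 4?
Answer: -356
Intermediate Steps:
V = 5
q(c, D) = 4 (q(c, D) = 0 + 4 = 4)
j = -89 (j = 5 - 1*94 = 5 - 94 = -89)
j*q(6, 4) = -89*4 = -356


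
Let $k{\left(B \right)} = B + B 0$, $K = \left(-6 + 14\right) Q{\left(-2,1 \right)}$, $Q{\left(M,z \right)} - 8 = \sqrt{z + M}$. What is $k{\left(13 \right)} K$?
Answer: $832 + 104 i \approx 832.0 + 104.0 i$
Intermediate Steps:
$Q{\left(M,z \right)} = 8 + \sqrt{M + z}$ ($Q{\left(M,z \right)} = 8 + \sqrt{z + M} = 8 + \sqrt{M + z}$)
$K = 64 + 8 i$ ($K = \left(-6 + 14\right) \left(8 + \sqrt{-2 + 1}\right) = 8 \left(8 + \sqrt{-1}\right) = 8 \left(8 + i\right) = 64 + 8 i \approx 64.0 + 8.0 i$)
$k{\left(B \right)} = B$ ($k{\left(B \right)} = B + 0 = B$)
$k{\left(13 \right)} K = 13 \left(64 + 8 i\right) = 832 + 104 i$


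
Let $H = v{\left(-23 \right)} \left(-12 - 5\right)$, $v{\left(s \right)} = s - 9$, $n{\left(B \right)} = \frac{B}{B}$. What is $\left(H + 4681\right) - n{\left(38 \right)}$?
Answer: $5224$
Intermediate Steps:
$n{\left(B \right)} = 1$
$v{\left(s \right)} = -9 + s$
$H = 544$ ($H = \left(-9 - 23\right) \left(-12 - 5\right) = - 32 \left(-12 - 5\right) = \left(-32\right) \left(-17\right) = 544$)
$\left(H + 4681\right) - n{\left(38 \right)} = \left(544 + 4681\right) - 1 = 5225 - 1 = 5224$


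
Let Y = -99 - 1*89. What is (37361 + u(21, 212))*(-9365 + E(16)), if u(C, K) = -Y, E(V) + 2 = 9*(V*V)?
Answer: -265208587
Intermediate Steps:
E(V) = -2 + 9*V² (E(V) = -2 + 9*(V*V) = -2 + 9*V²)
Y = -188 (Y = -99 - 89 = -188)
u(C, K) = 188 (u(C, K) = -1*(-188) = 188)
(37361 + u(21, 212))*(-9365 + E(16)) = (37361 + 188)*(-9365 + (-2 + 9*16²)) = 37549*(-9365 + (-2 + 9*256)) = 37549*(-9365 + (-2 + 2304)) = 37549*(-9365 + 2302) = 37549*(-7063) = -265208587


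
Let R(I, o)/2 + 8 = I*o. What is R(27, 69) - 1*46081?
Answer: -42371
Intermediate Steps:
R(I, o) = -16 + 2*I*o (R(I, o) = -16 + 2*(I*o) = -16 + 2*I*o)
R(27, 69) - 1*46081 = (-16 + 2*27*69) - 1*46081 = (-16 + 3726) - 46081 = 3710 - 46081 = -42371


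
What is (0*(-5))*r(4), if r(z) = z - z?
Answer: 0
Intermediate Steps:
r(z) = 0
(0*(-5))*r(4) = (0*(-5))*0 = 0*0 = 0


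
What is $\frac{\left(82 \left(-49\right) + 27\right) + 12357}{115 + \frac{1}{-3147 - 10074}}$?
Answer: $\frac{55303443}{760207} \approx 72.748$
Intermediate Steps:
$\frac{\left(82 \left(-49\right) + 27\right) + 12357}{115 + \frac{1}{-3147 - 10074}} = \frac{\left(-4018 + 27\right) + 12357}{115 + \frac{1}{-13221}} = \frac{-3991 + 12357}{115 - \frac{1}{13221}} = \frac{8366}{\frac{1520414}{13221}} = 8366 \cdot \frac{13221}{1520414} = \frac{55303443}{760207}$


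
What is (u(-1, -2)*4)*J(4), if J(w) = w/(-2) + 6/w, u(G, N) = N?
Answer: 4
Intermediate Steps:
J(w) = 6/w - w/2 (J(w) = w*(-½) + 6/w = -w/2 + 6/w = 6/w - w/2)
(u(-1, -2)*4)*J(4) = (-2*4)*(6/4 - ½*4) = -8*(6*(¼) - 2) = -8*(3/2 - 2) = -8*(-½) = 4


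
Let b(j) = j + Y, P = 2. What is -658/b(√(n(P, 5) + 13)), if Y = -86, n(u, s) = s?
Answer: 4042/527 + 141*√2/527 ≈ 8.0482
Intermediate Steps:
b(j) = -86 + j (b(j) = j - 86 = -86 + j)
-658/b(√(n(P, 5) + 13)) = -658/(-86 + √(5 + 13)) = -658/(-86 + √18) = -658/(-86 + 3*√2)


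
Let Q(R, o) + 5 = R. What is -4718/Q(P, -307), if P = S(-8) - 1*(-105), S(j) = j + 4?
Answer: -2359/48 ≈ -49.146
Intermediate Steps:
S(j) = 4 + j
P = 101 (P = (4 - 8) - 1*(-105) = -4 + 105 = 101)
Q(R, o) = -5 + R
-4718/Q(P, -307) = -4718/(-5 + 101) = -4718/96 = -4718*1/96 = -2359/48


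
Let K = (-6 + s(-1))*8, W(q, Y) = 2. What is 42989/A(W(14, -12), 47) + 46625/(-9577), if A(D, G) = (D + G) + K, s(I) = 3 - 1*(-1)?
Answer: 410167028/316041 ≈ 1297.8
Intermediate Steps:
s(I) = 4 (s(I) = 3 + 1 = 4)
K = -16 (K = (-6 + 4)*8 = -2*8 = -16)
A(D, G) = -16 + D + G (A(D, G) = (D + G) - 16 = -16 + D + G)
42989/A(W(14, -12), 47) + 46625/(-9577) = 42989/(-16 + 2 + 47) + 46625/(-9577) = 42989/33 + 46625*(-1/9577) = 42989*(1/33) - 46625/9577 = 42989/33 - 46625/9577 = 410167028/316041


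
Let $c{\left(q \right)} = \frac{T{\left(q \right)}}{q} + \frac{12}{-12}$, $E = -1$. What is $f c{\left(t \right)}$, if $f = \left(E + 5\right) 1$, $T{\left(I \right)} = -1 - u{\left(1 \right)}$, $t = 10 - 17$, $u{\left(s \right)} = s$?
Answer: $- \frac{20}{7} \approx -2.8571$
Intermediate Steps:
$t = -7$
$T{\left(I \right)} = -2$ ($T{\left(I \right)} = -1 - 1 = -2$)
$f = 4$ ($f = \left(-1 + 5\right) 1 = 4 \cdot 1 = 4$)
$c{\left(q \right)} = -1 - \frac{2}{q}$ ($c{\left(q \right)} = - \frac{2}{q} + \frac{12}{-12} = - \frac{2}{q} + 12 \left(- \frac{1}{12}\right) = - \frac{2}{q} - 1 = -1 - \frac{2}{q}$)
$f c{\left(t \right)} = 4 \frac{-2 - -7}{-7} = 4 \left(- \frac{-2 + 7}{7}\right) = 4 \left(\left(- \frac{1}{7}\right) 5\right) = 4 \left(- \frac{5}{7}\right) = - \frac{20}{7}$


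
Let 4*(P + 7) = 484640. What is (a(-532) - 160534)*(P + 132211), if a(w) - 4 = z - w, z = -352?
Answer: -40626917400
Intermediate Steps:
P = 121153 (P = -7 + (1/4)*484640 = -7 + 121160 = 121153)
a(w) = -348 - w (a(w) = 4 + (-352 - w) = -348 - w)
(a(-532) - 160534)*(P + 132211) = ((-348 - 1*(-532)) - 160534)*(121153 + 132211) = ((-348 + 532) - 160534)*253364 = (184 - 160534)*253364 = -160350*253364 = -40626917400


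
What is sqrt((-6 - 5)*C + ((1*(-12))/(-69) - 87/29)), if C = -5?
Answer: 20*sqrt(69)/23 ≈ 7.2232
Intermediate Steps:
sqrt((-6 - 5)*C + ((1*(-12))/(-69) - 87/29)) = sqrt((-6 - 5)*(-5) + ((1*(-12))/(-69) - 87/29)) = sqrt(-11*(-5) + (-12*(-1/69) - 87*1/29)) = sqrt(55 + (4/23 - 3)) = sqrt(55 - 65/23) = sqrt(1200/23) = 20*sqrt(69)/23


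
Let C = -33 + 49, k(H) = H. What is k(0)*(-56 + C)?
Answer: 0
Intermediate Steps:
C = 16
k(0)*(-56 + C) = 0*(-56 + 16) = 0*(-40) = 0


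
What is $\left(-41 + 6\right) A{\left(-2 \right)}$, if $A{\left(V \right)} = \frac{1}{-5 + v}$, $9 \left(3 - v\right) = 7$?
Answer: $\frac{63}{5} \approx 12.6$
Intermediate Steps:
$v = \frac{20}{9}$ ($v = 3 - \frac{7}{9} = \frac{20}{9} \approx 2.2222$)
$A{\left(V \right)} = - \frac{9}{25}$ ($A{\left(V \right)} = \frac{1}{-5 + \frac{20}{9}} = \frac{1}{- \frac{25}{9}} = - \frac{9}{25}$)
$\left(-41 + 6\right) A{\left(-2 \right)} = \left(-41 + 6\right) \left(- \frac{9}{25}\right) = \left(-35\right) \left(- \frac{9}{25}\right) = \frac{63}{5}$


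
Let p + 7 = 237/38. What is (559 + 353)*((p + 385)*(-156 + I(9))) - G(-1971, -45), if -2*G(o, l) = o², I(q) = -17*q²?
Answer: -1070515143/2 ≈ -5.3526e+8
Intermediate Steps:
p = -29/38 (p = -7 + 237/38 = -29/38 ≈ -0.76316)
G(o, l) = -o²/2
(559 + 353)*((p + 385)*(-156 + I(9))) - G(-1971, -45) = (559 + 353)*((-29/38 + 385)*(-156 - 17*9²)) - (-1)*(-1971)²/2 = 912*(14601*(-156 - 17*81)/38) - (-1)*3884841/2 = 912*(14601*(-156 - 1377)/38) - 1*(-3884841/2) = 912*((14601/38)*(-1533)) + 3884841/2 = 912*(-22383333/38) + 3884841/2 = -537199992 + 3884841/2 = -1070515143/2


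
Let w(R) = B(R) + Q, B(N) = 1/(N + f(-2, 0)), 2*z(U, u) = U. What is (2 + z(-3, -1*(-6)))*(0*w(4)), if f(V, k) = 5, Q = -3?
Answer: 0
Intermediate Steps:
z(U, u) = U/2
B(N) = 1/(5 + N) (B(N) = 1/(N + 5) = 1/(5 + N))
w(R) = -3 + 1/(5 + R) (w(R) = 1/(5 + R) - 3 = -3 + 1/(5 + R))
(2 + z(-3, -1*(-6)))*(0*w(4)) = (2 + (½)*(-3))*(0*((-14 - 3*4)/(5 + 4))) = (2 - 3/2)*(0*((-14 - 12)/9)) = (0*((⅑)*(-26)))/2 = (0*(-26/9))/2 = (½)*0 = 0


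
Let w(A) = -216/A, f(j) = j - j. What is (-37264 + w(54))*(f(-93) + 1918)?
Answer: -71480024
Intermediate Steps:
f(j) = 0
(-37264 + w(54))*(f(-93) + 1918) = (-37264 - 216/54)*(0 + 1918) = (-37264 - 216*1/54)*1918 = (-37264 - 4)*1918 = -37268*1918 = -71480024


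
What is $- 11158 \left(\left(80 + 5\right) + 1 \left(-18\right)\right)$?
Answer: $-747586$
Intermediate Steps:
$- 11158 \left(\left(80 + 5\right) + 1 \left(-18\right)\right) = - 11158 \left(85 - 18\right) = \left(-11158\right) 67 = -747586$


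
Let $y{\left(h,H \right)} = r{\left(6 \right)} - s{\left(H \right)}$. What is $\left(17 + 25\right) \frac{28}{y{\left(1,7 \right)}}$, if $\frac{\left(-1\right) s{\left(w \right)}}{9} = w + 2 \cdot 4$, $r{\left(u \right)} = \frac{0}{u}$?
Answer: $\frac{392}{45} \approx 8.7111$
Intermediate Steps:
$r{\left(u \right)} = 0$
$s{\left(w \right)} = -72 - 9 w$ ($s{\left(w \right)} = - 9 \left(w + 2 \cdot 4\right) = - 9 \left(w + 8\right) = - 9 \left(8 + w\right) = -72 - 9 w$)
$y{\left(h,H \right)} = 72 + 9 H$ ($y{\left(h,H \right)} = 0 - \left(-72 - 9 H\right) = 0 + \left(72 + 9 H\right) = 72 + 9 H$)
$\left(17 + 25\right) \frac{28}{y{\left(1,7 \right)}} = \left(17 + 25\right) \frac{28}{72 + 9 \cdot 7} = 42 \frac{28}{72 + 63} = 42 \cdot \frac{28}{135} = \frac{392}{45}$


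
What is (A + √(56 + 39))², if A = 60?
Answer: (60 + √95)² ≈ 4864.6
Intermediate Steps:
(A + √(56 + 39))² = (60 + √(56 + 39))² = (60 + √95)²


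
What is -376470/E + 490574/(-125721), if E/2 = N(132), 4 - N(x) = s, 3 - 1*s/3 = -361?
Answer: 23131347923/136784448 ≈ 169.11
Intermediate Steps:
s = 1092 (s = 9 - 3*(-361) = 9 + 1083 = 1092)
N(x) = -1088 (N(x) = 4 - 1*1092 = 4 - 1092 = -1088)
E = -2176 (E = 2*(-1088) = -2176)
-376470/E + 490574/(-125721) = -376470/(-2176) + 490574/(-125721) = -376470*(-1/2176) + 490574*(-1/125721) = 188235/1088 - 490574/125721 = 23131347923/136784448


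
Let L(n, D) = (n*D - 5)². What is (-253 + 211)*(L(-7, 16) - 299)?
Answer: -562380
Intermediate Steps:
L(n, D) = (-5 + D*n)² (L(n, D) = (D*n - 5)² = (-5 + D*n)²)
(-253 + 211)*(L(-7, 16) - 299) = (-253 + 211)*((-5 + 16*(-7))² - 299) = -42*((-5 - 112)² - 299) = -42*((-117)² - 299) = -42*(13689 - 299) = -42*13390 = -562380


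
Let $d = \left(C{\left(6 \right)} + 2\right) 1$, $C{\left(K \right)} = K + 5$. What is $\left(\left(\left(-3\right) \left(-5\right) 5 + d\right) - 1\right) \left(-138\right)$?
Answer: $-12006$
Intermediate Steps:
$C{\left(K \right)} = 5 + K$
$d = 13$ ($d = \left(\left(5 + 6\right) + 2\right) 1 = \left(11 + 2\right) 1 = 13 \cdot 1 = 13$)
$\left(\left(\left(-3\right) \left(-5\right) 5 + d\right) - 1\right) \left(-138\right) = \left(\left(\left(-3\right) \left(-5\right) 5 + 13\right) - 1\right) \left(-138\right) = \left(\left(15 \cdot 5 + 13\right) - 1\right) \left(-138\right) = \left(\left(75 + 13\right) - 1\right) \left(-138\right) = \left(88 - 1\right) \left(-138\right) = 87 \left(-138\right) = -12006$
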